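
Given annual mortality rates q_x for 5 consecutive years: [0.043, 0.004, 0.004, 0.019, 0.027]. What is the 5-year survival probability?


p_k = 1 - q_k for each year
Survival = product of (1 - q_k)
= 0.957 * 0.996 * 0.996 * 0.981 * 0.973
= 0.9062


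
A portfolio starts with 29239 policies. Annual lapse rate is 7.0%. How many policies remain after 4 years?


remaining = initial * (1 - lapse)^years
= 29239 * (1 - 0.07)^4
= 29239 * 0.748052
= 21872.2927


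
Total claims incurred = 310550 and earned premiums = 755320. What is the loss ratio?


Loss ratio = claims / premiums
= 310550 / 755320
= 0.4112


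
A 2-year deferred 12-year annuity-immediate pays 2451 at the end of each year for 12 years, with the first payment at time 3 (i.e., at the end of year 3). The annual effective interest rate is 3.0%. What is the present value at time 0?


PV at time 2 of the 12-year annuity-immediate:
a_n = 2451 * (1-(1+0.03)^(-12))/0.03 = 24397.2638
Discount back 2 years to time 0:
PV = 24397.2638 * (1+0.03)^(-2)
= 24397.2638 * 0.942596
= 22996.761


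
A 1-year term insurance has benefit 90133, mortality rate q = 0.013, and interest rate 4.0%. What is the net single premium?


NSP = benefit * q * v
v = 1/(1+i) = 0.961538
NSP = 90133 * 0.013 * 0.961538
= 1126.6625


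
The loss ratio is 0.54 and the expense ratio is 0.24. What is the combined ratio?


Combined ratio = loss ratio + expense ratio
= 0.54 + 0.24
= 0.78


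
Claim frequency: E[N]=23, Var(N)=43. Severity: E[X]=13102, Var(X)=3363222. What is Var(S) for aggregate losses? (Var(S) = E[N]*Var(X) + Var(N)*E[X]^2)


Var(S) = E[N]*Var(X) + Var(N)*E[X]^2
= 23*3363222 + 43*13102^2
= 77354106 + 7381483372
= 7.4588e+09


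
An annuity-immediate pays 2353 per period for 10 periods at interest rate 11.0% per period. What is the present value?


PV = PMT * (1 - (1+i)^(-n)) / i
= 2353 * (1 - (1+0.11)^(-10)) / 0.11
= 2353 * (1 - 0.352184) / 0.11
= 2353 * 5.889232
= 13857.3629


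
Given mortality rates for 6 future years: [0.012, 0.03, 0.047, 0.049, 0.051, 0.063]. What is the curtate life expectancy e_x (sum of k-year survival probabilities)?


e_x = sum_{k=1}^{n} k_p_x
k_p_x values:
  1_p_x = 0.988
  2_p_x = 0.95836
  3_p_x = 0.913317
  4_p_x = 0.868565
  5_p_x = 0.824268
  6_p_x = 0.772339
e_x = 5.3248


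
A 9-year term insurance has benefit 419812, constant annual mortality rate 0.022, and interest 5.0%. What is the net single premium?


NSP = benefit * sum_{k=0}^{n-1} k_p_x * q * v^(k+1)
With constant q=0.022, v=0.952381
Sum = 0.144329
NSP = 419812 * 0.144329
= 60591.1069


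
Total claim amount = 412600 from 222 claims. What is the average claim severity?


severity = total / number
= 412600 / 222
= 1858.5586


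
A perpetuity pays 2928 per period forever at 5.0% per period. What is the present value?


PV = PMT / i
= 2928 / 0.05
= 58560.0


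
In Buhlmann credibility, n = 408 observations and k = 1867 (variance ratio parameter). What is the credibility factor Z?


Z = n / (n + k)
= 408 / (408 + 1867)
= 408 / 2275
= 0.1793


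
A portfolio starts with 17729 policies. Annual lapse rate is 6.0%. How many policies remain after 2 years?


remaining = initial * (1 - lapse)^years
= 17729 * (1 - 0.06)^2
= 17729 * 0.8836
= 15665.3444


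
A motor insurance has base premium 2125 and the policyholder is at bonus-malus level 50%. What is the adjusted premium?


adjusted = base * BM_level / 100
= 2125 * 50 / 100
= 2125 * 0.5
= 1062.5


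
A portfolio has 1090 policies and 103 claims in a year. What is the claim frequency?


frequency = claims / policies
= 103 / 1090
= 0.0945


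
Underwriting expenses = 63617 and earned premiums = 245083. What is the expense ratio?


Expense ratio = expenses / premiums
= 63617 / 245083
= 0.2596


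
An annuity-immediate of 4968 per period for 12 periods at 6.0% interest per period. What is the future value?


FV = PMT * ((1+i)^n - 1) / i
= 4968 * ((1.06)^12 - 1) / 0.06
= 4968 * (2.012196 - 1) / 0.06
= 83809.8679


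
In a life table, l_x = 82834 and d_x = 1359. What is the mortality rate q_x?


q_x = d_x / l_x
= 1359 / 82834
= 0.0164


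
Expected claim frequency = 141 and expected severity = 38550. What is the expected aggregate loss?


E[S] = E[N] * E[X]
= 141 * 38550
= 5.4356e+06


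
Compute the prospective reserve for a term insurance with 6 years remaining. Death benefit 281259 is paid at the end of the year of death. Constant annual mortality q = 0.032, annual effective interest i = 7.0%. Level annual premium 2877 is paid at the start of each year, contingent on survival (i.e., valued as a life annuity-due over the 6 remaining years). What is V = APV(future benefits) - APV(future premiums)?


v = 1/(1+i) = 0.934579
APV(future benefits) per unit = sum_{k=0}^{5} k_p_x * q * v^(k+1) = 0.141737
APV(future benefits) = 281259 * 0.141737 = 39864.818
Life annuity-due factor ä_{x:6} = sum_{k=0}^{5} k_p_x * v^k = 4.739332
APV(future premiums) = 2877 * 4.739332 = 13635.0589
V = 39864.818 - 13635.0589
= 26229.7591


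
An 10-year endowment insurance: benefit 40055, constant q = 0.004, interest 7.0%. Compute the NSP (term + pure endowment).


Term component = 1107.7319
Pure endowment = 10_p_x * v^10 * benefit = 0.960712 * 0.508349 * 40055 = 19561.959
NSP = 20669.6909


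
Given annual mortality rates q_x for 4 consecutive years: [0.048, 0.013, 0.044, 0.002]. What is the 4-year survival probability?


p_k = 1 - q_k for each year
Survival = product of (1 - q_k)
= 0.952 * 0.987 * 0.956 * 0.998
= 0.8965


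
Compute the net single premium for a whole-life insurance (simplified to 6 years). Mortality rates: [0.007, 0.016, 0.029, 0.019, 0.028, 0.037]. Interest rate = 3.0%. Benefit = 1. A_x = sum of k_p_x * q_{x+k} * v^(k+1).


v = 0.970874
Year 0: k_p_x=1.0, q=0.007, term=0.006796
Year 1: k_p_x=0.993, q=0.016, term=0.014976
Year 2: k_p_x=0.977112, q=0.029, term=0.025932
Year 3: k_p_x=0.948776, q=0.019, term=0.016017
Year 4: k_p_x=0.930749, q=0.028, term=0.02248
Year 5: k_p_x=0.904688, q=0.037, term=0.028033
A_x = 0.1142


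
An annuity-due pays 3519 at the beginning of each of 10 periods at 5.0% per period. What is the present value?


PV_due = PMT * (1-(1+i)^(-n))/i * (1+i)
PV_immediate = 27172.7852
PV_due = 27172.7852 * 1.05
= 28531.4245


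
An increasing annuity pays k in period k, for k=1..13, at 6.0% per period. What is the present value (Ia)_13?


(Ia)_n = sum_{k=1}^{n} k * v^k, v = 1/(1+i)
v = 0.943396
Sum computed term by term:
(Ia)_13 = 54.8156


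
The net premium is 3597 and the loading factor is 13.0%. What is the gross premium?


Gross = net * (1 + loading)
= 3597 * (1 + 0.13)
= 3597 * 1.13
= 4064.61


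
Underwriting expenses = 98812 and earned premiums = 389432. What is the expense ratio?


Expense ratio = expenses / premiums
= 98812 / 389432
= 0.2537


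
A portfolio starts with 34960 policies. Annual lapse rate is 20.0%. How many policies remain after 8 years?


remaining = initial * (1 - lapse)^years
= 34960 * (1 - 0.2)^8
= 34960 * 0.167772
= 5865.3147


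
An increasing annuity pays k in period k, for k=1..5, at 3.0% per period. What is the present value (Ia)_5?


(Ia)_n = sum_{k=1}^{n} k * v^k, v = 1/(1+i)
v = 0.970874
Sum computed term by term:
(Ia)_5 = 13.4685


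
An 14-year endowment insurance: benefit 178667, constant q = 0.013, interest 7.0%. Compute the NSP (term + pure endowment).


Term component = 18947.9748
Pure endowment = 14_p_x * v^14 * benefit = 0.832607 * 0.387817 * 178667 = 57691.4687
NSP = 76639.4434


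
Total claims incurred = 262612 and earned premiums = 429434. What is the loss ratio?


Loss ratio = claims / premiums
= 262612 / 429434
= 0.6115


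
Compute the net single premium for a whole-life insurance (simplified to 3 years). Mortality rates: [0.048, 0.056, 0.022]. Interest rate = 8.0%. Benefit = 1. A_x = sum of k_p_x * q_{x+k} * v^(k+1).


v = 0.925926
Year 0: k_p_x=1.0, q=0.048, term=0.044444
Year 1: k_p_x=0.952, q=0.056, term=0.045706
Year 2: k_p_x=0.898688, q=0.022, term=0.015695
A_x = 0.1058


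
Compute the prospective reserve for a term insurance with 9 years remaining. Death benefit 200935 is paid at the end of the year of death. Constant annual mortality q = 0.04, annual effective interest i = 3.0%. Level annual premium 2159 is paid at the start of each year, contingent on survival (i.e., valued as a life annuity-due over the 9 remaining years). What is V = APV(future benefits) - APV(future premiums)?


v = 1/(1+i) = 0.970874
APV(future benefits) per unit = sum_{k=0}^{8} k_p_x * q * v^(k+1) = 0.268132
APV(future benefits) = 200935 * 0.268132 = 53877.0297
Life annuity-due factor ä_{x:9} = sum_{k=0}^{8} k_p_x * v^k = 6.90439
APV(future premiums) = 2159 * 6.90439 = 14906.577
V = 53877.0297 - 14906.577
= 38970.4527


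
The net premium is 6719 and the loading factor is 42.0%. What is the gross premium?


Gross = net * (1 + loading)
= 6719 * (1 + 0.42)
= 6719 * 1.42
= 9540.98


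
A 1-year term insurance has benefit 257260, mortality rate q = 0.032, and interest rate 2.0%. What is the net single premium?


NSP = benefit * q * v
v = 1/(1+i) = 0.980392
NSP = 257260 * 0.032 * 0.980392
= 8070.902


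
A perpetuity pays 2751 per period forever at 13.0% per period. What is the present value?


PV = PMT / i
= 2751 / 0.13
= 21161.5385


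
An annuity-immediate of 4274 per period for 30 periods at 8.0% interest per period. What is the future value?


FV = PMT * ((1+i)^n - 1) / i
= 4274 * ((1.08)^30 - 1) / 0.08
= 4274 * (10.062657 - 1) / 0.08
= 484172.4443


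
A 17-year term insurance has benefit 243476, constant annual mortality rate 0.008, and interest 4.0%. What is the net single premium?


NSP = benefit * sum_{k=0}^{n-1} k_p_x * q * v^(k+1)
With constant q=0.008, v=0.961538
Sum = 0.092025
NSP = 243476 * 0.092025
= 22405.9174


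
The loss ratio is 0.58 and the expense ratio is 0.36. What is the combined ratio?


Combined ratio = loss ratio + expense ratio
= 0.58 + 0.36
= 0.94


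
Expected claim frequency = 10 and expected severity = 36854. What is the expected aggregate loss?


E[S] = E[N] * E[X]
= 10 * 36854
= 368540


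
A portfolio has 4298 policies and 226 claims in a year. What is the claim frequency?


frequency = claims / policies
= 226 / 4298
= 0.0526


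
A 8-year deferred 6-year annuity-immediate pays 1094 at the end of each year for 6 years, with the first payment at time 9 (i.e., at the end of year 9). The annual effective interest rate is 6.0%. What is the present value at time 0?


PV at time 8 of the 6-year annuity-immediate:
a_n = 1094 * (1-(1+0.06)^(-6))/0.06 = 5379.5528
Discount back 8 years to time 0:
PV = 5379.5528 * (1+0.06)^(-8)
= 5379.5528 * 0.627412
= 3375.198


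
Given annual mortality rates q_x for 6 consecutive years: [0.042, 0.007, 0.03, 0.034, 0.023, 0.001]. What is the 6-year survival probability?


p_k = 1 - q_k for each year
Survival = product of (1 - q_k)
= 0.958 * 0.993 * 0.97 * 0.966 * 0.977 * 0.999
= 0.87


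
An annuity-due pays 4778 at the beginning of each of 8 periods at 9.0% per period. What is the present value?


PV_due = PMT * (1-(1+i)^(-n))/i * (1+i)
PV_immediate = 26445.3657
PV_due = 26445.3657 * 1.09
= 28825.4486


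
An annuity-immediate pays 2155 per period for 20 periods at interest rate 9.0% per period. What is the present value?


PV = PMT * (1 - (1+i)^(-n)) / i
= 2155 * (1 - (1+0.09)^(-20)) / 0.09
= 2155 * (1 - 0.178431) / 0.09
= 2155 * 9.128546
= 19672.0159


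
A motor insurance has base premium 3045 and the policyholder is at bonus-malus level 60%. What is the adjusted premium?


adjusted = base * BM_level / 100
= 3045 * 60 / 100
= 3045 * 0.6
= 1827.0


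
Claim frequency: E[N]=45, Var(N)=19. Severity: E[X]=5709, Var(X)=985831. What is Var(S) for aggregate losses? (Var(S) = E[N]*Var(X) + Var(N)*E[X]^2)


Var(S) = E[N]*Var(X) + Var(N)*E[X]^2
= 45*985831 + 19*5709^2
= 44362395 + 619260939
= 6.6362e+08


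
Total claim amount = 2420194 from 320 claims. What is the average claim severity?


severity = total / number
= 2420194 / 320
= 7563.1062


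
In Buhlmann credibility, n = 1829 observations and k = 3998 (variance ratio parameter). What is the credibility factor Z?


Z = n / (n + k)
= 1829 / (1829 + 3998)
= 1829 / 5827
= 0.3139


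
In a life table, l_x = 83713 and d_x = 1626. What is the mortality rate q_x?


q_x = d_x / l_x
= 1626 / 83713
= 0.0194


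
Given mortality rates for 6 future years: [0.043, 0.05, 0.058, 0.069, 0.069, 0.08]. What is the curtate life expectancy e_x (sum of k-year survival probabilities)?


e_x = sum_{k=1}^{n} k_p_x
k_p_x values:
  1_p_x = 0.957
  2_p_x = 0.90915
  3_p_x = 0.856419
  4_p_x = 0.797326
  5_p_x = 0.742311
  6_p_x = 0.682926
e_x = 4.9451


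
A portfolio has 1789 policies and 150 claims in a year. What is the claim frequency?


frequency = claims / policies
= 150 / 1789
= 0.0838


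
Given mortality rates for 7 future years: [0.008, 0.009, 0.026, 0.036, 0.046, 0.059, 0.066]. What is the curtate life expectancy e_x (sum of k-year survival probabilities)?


e_x = sum_{k=1}^{n} k_p_x
k_p_x values:
  1_p_x = 0.992
  2_p_x = 0.983072
  3_p_x = 0.957512
  4_p_x = 0.923042
  5_p_x = 0.880582
  6_p_x = 0.828627
  7_p_x = 0.773938
e_x = 6.3388


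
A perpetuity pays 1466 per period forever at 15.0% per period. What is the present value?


PV = PMT / i
= 1466 / 0.15
= 9773.3333


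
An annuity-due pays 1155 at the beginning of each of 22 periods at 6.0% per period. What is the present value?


PV_due = PMT * (1-(1+i)^(-n))/i * (1+i)
PV_immediate = 13908.0269
PV_due = 13908.0269 * 1.06
= 14742.5085


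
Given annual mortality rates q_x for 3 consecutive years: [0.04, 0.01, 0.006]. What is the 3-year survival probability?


p_k = 1 - q_k for each year
Survival = product of (1 - q_k)
= 0.96 * 0.99 * 0.994
= 0.9447


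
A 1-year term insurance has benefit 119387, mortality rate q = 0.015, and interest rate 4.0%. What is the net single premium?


NSP = benefit * q * v
v = 1/(1+i) = 0.961538
NSP = 119387 * 0.015 * 0.961538
= 1721.9279


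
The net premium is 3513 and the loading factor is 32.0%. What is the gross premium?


Gross = net * (1 + loading)
= 3513 * (1 + 0.32)
= 3513 * 1.32
= 4637.16


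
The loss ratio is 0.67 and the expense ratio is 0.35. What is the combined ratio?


Combined ratio = loss ratio + expense ratio
= 0.67 + 0.35
= 1.02


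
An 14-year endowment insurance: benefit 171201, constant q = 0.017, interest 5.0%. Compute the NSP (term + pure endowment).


Term component = 26181.4963
Pure endowment = 14_p_x * v^14 * benefit = 0.786592 * 0.505068 * 171201 = 68015.103
NSP = 94196.5992


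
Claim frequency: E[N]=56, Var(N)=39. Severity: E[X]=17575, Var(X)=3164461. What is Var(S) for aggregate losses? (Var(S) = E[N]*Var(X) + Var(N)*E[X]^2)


Var(S) = E[N]*Var(X) + Var(N)*E[X]^2
= 56*3164461 + 39*17575^2
= 177209816 + 12046344375
= 1.2224e+10


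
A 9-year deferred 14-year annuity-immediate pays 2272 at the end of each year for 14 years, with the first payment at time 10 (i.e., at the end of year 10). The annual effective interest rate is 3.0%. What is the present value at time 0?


PV at time 9 of the 14-year annuity-immediate:
a_n = 2272 * (1-(1+0.03)^(-14))/0.03 = 25664.6782
Discount back 9 years to time 0:
PV = 25664.6782 * (1+0.03)^(-9)
= 25664.6782 * 0.766417
= 19669.8388


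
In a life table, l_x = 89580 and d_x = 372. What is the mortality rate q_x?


q_x = d_x / l_x
= 372 / 89580
= 0.0042


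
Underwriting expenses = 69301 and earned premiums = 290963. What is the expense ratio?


Expense ratio = expenses / premiums
= 69301 / 290963
= 0.2382


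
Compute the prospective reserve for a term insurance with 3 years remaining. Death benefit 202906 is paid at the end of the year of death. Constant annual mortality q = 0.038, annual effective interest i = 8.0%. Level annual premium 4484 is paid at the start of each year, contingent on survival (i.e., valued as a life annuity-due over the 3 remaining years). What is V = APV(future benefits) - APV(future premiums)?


v = 1/(1+i) = 0.925926
APV(future benefits) per unit = sum_{k=0}^{2} k_p_x * q * v^(k+1) = 0.094443
APV(future benefits) = 202906 * 0.094443 = 19162.9824
Life annuity-due factor ä_{x:3} = sum_{k=0}^{2} k_p_x * v^k = 2.68416
APV(future premiums) = 4484 * 2.68416 = 12035.7726
V = 19162.9824 - 12035.7726
= 7127.2098


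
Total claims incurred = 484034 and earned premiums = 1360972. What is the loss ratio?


Loss ratio = claims / premiums
= 484034 / 1360972
= 0.3557


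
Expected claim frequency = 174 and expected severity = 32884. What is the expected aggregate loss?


E[S] = E[N] * E[X]
= 174 * 32884
= 5.7218e+06


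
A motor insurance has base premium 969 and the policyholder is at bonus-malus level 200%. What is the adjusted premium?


adjusted = base * BM_level / 100
= 969 * 200 / 100
= 969 * 2.0
= 1938.0


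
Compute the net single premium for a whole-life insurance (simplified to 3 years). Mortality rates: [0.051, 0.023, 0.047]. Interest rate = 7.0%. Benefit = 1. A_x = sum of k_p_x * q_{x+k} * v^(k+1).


v = 0.934579
Year 0: k_p_x=1.0, q=0.051, term=0.047664
Year 1: k_p_x=0.949, q=0.023, term=0.019065
Year 2: k_p_x=0.927173, q=0.047, term=0.035572
A_x = 0.1023


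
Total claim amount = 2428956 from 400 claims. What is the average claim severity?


severity = total / number
= 2428956 / 400
= 6072.39


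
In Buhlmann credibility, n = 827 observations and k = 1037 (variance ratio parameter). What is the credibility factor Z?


Z = n / (n + k)
= 827 / (827 + 1037)
= 827 / 1864
= 0.4437


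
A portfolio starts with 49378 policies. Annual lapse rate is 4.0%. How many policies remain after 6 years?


remaining = initial * (1 - lapse)^years
= 49378 * (1 - 0.04)^6
= 49378 * 0.782758
= 38651.0141


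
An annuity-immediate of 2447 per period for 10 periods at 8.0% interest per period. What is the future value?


FV = PMT * ((1+i)^n - 1) / i
= 2447 * ((1.08)^10 - 1) / 0.08
= 2447 * (2.158925 - 1) / 0.08
= 35448.6184


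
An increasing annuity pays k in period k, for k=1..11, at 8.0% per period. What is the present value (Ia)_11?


(Ia)_n = sum_{k=1}^{n} k * v^k, v = 1/(1+i)
v = 0.925926
Sum computed term by term:
(Ia)_11 = 37.4046


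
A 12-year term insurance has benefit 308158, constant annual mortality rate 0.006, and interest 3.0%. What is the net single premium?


NSP = benefit * sum_{k=0}^{n-1} k_p_x * q * v^(k+1)
With constant q=0.006, v=0.970874
Sum = 0.057914
NSP = 308158 * 0.057914
= 17846.7588


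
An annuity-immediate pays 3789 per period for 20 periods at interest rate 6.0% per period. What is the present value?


PV = PMT * (1 - (1+i)^(-n)) / i
= 3789 * (1 - (1+0.06)^(-20)) / 0.06
= 3789 * (1 - 0.311805) / 0.06
= 3789 * 11.469921
= 43459.5315


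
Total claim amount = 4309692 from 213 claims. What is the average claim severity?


severity = total / number
= 4309692 / 213
= 20233.2958


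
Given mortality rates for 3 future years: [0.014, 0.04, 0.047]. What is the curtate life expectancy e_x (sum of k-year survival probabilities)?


e_x = sum_{k=1}^{n} k_p_x
k_p_x values:
  1_p_x = 0.986
  2_p_x = 0.94656
  3_p_x = 0.902072
e_x = 2.8346


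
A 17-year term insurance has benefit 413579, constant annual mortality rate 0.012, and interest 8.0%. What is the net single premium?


NSP = benefit * sum_{k=0}^{n-1} k_p_x * q * v^(k+1)
With constant q=0.012, v=0.925926
Sum = 0.101723
NSP = 413579 * 0.101723
= 42070.5656


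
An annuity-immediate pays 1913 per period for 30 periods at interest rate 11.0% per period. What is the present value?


PV = PMT * (1 - (1+i)^(-n)) / i
= 1913 * (1 - (1+0.11)^(-30)) / 0.11
= 1913 * (1 - 0.043683) / 0.11
= 1913 * 8.693793
= 16631.2252


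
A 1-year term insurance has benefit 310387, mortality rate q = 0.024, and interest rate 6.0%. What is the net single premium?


NSP = benefit * q * v
v = 1/(1+i) = 0.943396
NSP = 310387 * 0.024 * 0.943396
= 7027.6302


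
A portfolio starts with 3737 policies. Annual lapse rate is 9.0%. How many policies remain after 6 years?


remaining = initial * (1 - lapse)^years
= 3737 * (1 - 0.09)^6
= 3737 * 0.567869
= 2122.1274


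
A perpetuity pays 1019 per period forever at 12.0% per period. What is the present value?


PV = PMT / i
= 1019 / 0.12
= 8491.6667


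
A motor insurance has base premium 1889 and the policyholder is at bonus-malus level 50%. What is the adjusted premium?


adjusted = base * BM_level / 100
= 1889 * 50 / 100
= 1889 * 0.5
= 944.5


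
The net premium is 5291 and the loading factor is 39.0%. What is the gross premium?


Gross = net * (1 + loading)
= 5291 * (1 + 0.39)
= 5291 * 1.39
= 7354.49


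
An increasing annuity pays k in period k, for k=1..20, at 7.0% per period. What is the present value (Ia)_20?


(Ia)_n = sum_{k=1}^{n} k * v^k, v = 1/(1+i)
v = 0.934579
Sum computed term by term:
(Ia)_20 = 88.1031


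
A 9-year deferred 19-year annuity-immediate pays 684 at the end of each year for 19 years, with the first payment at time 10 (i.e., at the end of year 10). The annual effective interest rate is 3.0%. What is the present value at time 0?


PV at time 9 of the 19-year annuity-immediate:
a_n = 684 * (1-(1+0.03)^(-19))/0.03 = 9797.4786
Discount back 9 years to time 0:
PV = 9797.4786 * (1+0.03)^(-9)
= 9797.4786 * 0.766417
= 7508.9515


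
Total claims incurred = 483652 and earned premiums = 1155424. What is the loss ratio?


Loss ratio = claims / premiums
= 483652 / 1155424
= 0.4186


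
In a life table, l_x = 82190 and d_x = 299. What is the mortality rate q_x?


q_x = d_x / l_x
= 299 / 82190
= 0.0036


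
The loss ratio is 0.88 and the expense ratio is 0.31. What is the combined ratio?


Combined ratio = loss ratio + expense ratio
= 0.88 + 0.31
= 1.19


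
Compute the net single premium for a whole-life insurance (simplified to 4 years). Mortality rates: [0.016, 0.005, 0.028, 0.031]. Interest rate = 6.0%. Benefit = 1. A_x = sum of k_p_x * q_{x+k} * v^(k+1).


v = 0.943396
Year 0: k_p_x=1.0, q=0.016, term=0.015094
Year 1: k_p_x=0.984, q=0.005, term=0.004379
Year 2: k_p_x=0.97908, q=0.028, term=0.023018
Year 3: k_p_x=0.951666, q=0.031, term=0.023368
A_x = 0.0659


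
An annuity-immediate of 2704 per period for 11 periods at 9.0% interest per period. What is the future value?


FV = PMT * ((1+i)^n - 1) / i
= 2704 * ((1.09)^11 - 1) / 0.09
= 2704 * (2.580426 - 1) / 0.09
= 47483.0333


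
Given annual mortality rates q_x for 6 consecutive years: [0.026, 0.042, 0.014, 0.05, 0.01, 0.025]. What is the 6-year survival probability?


p_k = 1 - q_k for each year
Survival = product of (1 - q_k)
= 0.974 * 0.958 * 0.986 * 0.95 * 0.99 * 0.975
= 0.8437


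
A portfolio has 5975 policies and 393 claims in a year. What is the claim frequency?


frequency = claims / policies
= 393 / 5975
= 0.0658


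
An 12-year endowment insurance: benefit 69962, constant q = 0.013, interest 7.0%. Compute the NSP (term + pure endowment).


Term component = 6799.4872
Pure endowment = 12_p_x * v^12 * benefit = 0.854685 * 0.444012 * 69962 = 26549.8894
NSP = 33349.3766


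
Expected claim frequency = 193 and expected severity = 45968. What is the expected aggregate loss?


E[S] = E[N] * E[X]
= 193 * 45968
= 8.8718e+06


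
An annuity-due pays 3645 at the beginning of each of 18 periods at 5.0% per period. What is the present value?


PV_due = PMT * (1-(1+i)^(-n))/i * (1+i)
PV_immediate = 42608.5443
PV_due = 42608.5443 * 1.05
= 44738.9715


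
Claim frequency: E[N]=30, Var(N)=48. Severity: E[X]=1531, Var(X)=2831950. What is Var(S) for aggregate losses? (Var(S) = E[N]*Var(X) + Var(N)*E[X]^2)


Var(S) = E[N]*Var(X) + Var(N)*E[X]^2
= 30*2831950 + 48*1531^2
= 84958500 + 112510128
= 1.9747e+08


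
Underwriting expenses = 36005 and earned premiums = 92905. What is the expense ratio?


Expense ratio = expenses / premiums
= 36005 / 92905
= 0.3875


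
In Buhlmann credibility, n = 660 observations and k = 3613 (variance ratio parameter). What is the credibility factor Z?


Z = n / (n + k)
= 660 / (660 + 3613)
= 660 / 4273
= 0.1545


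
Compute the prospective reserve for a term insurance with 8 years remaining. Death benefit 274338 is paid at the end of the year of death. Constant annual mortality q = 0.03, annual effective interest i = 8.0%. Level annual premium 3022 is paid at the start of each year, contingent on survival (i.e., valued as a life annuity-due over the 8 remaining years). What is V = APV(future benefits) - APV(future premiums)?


v = 1/(1+i) = 0.925926
APV(future benefits) per unit = sum_{k=0}^{7} k_p_x * q * v^(k+1) = 0.157246
APV(future benefits) = 274338 * 0.157246 = 43138.492
Life annuity-due factor ä_{x:8} = sum_{k=0}^{7} k_p_x * v^k = 5.660848
APV(future premiums) = 3022 * 5.660848 = 17107.0826
V = 43138.492 - 17107.0826
= 26031.4094


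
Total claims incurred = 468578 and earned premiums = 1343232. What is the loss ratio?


Loss ratio = claims / premiums
= 468578 / 1343232
= 0.3488


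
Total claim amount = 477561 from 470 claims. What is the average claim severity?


severity = total / number
= 477561 / 470
= 1016.0872


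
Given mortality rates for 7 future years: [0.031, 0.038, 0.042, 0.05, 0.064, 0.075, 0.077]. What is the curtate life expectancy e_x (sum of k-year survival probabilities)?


e_x = sum_{k=1}^{n} k_p_x
k_p_x values:
  1_p_x = 0.969
  2_p_x = 0.932178
  3_p_x = 0.893027
  4_p_x = 0.848375
  5_p_x = 0.794079
  6_p_x = 0.734523
  7_p_x = 0.677965
e_x = 5.8491


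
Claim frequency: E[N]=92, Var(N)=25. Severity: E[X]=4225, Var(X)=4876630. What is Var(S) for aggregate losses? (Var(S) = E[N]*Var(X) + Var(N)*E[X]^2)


Var(S) = E[N]*Var(X) + Var(N)*E[X]^2
= 92*4876630 + 25*4225^2
= 448649960 + 446265625
= 8.9492e+08


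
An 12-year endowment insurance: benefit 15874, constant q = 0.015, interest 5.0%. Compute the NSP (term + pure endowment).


Term component = 1961.7484
Pure endowment = 12_p_x * v^12 * benefit = 0.834132 * 0.556837 * 15874 = 7373.0903
NSP = 9334.8387


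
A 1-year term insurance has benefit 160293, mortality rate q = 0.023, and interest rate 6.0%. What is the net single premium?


NSP = benefit * q * v
v = 1/(1+i) = 0.943396
NSP = 160293 * 0.023 * 0.943396
= 3478.0557


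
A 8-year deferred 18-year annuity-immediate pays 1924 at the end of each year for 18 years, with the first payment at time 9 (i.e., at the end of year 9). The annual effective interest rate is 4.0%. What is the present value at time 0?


PV at time 8 of the 18-year annuity-immediate:
a_n = 1924 * (1-(1+0.04)^(-18))/0.04 = 24356.4874
Discount back 8 years to time 0:
PV = 24356.4874 * (1+0.04)^(-8)
= 24356.4874 * 0.73069
= 17797.0468


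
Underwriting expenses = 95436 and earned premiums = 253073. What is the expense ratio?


Expense ratio = expenses / premiums
= 95436 / 253073
= 0.3771


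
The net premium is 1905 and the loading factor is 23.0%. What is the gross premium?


Gross = net * (1 + loading)
= 1905 * (1 + 0.23)
= 1905 * 1.23
= 2343.15


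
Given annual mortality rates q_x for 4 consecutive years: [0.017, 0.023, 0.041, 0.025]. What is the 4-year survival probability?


p_k = 1 - q_k for each year
Survival = product of (1 - q_k)
= 0.983 * 0.977 * 0.959 * 0.975
= 0.898


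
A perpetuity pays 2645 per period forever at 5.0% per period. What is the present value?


PV = PMT / i
= 2645 / 0.05
= 52900.0


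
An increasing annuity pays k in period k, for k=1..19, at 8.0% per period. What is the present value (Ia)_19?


(Ia)_n = sum_{k=1}^{n} k * v^k, v = 1/(1+i)
v = 0.925926
Sum computed term by term:
(Ia)_19 = 74.617


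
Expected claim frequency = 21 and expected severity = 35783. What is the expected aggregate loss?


E[S] = E[N] * E[X]
= 21 * 35783
= 751443


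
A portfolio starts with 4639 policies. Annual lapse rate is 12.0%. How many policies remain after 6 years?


remaining = initial * (1 - lapse)^years
= 4639 * (1 - 0.12)^6
= 4639 * 0.464404
= 2154.3706


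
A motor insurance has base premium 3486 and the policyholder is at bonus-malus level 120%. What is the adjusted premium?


adjusted = base * BM_level / 100
= 3486 * 120 / 100
= 3486 * 1.2
= 4183.2


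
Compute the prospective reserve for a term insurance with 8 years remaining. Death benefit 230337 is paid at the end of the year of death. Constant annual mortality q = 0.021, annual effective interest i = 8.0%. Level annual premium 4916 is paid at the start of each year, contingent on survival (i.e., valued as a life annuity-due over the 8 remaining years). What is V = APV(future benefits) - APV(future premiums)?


v = 1/(1+i) = 0.925926
APV(future benefits) per unit = sum_{k=0}^{7} k_p_x * q * v^(k+1) = 0.113129
APV(future benefits) = 230337 * 0.113129 = 26057.861
Life annuity-due factor ä_{x:8} = sum_{k=0}^{7} k_p_x * v^k = 5.818078
APV(future premiums) = 4916 * 5.818078 = 28601.67
V = 26057.861 - 28601.67
= -2543.809


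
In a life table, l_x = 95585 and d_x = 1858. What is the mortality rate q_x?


q_x = d_x / l_x
= 1858 / 95585
= 0.0194


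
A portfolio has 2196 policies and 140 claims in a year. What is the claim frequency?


frequency = claims / policies
= 140 / 2196
= 0.0638


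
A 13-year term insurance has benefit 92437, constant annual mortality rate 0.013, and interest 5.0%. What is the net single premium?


NSP = benefit * sum_{k=0}^{n-1} k_p_x * q * v^(k+1)
With constant q=0.013, v=0.952381
Sum = 0.114036
NSP = 92437 * 0.114036
= 10541.1248


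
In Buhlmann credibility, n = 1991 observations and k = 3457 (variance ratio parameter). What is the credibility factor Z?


Z = n / (n + k)
= 1991 / (1991 + 3457)
= 1991 / 5448
= 0.3655


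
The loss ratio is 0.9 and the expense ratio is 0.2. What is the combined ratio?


Combined ratio = loss ratio + expense ratio
= 0.9 + 0.2
= 1.1


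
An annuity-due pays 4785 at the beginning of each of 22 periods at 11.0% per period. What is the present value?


PV_due = PMT * (1-(1+i)^(-n))/i * (1+i)
PV_immediate = 39120.9115
PV_due = 39120.9115 * 1.11
= 43424.2117


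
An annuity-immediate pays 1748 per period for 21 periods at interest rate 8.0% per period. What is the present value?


PV = PMT * (1 - (1+i)^(-n)) / i
= 1748 * (1 - (1+0.08)^(-21)) / 0.08
= 1748 * (1 - 0.198656) / 0.08
= 1748 * 10.016803
= 17509.3719


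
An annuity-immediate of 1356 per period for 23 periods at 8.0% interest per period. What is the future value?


FV = PMT * ((1+i)^n - 1) / i
= 1356 * ((1.08)^23 - 1) / 0.08
= 1356 * (5.871464 - 1) / 0.08
= 82571.3088


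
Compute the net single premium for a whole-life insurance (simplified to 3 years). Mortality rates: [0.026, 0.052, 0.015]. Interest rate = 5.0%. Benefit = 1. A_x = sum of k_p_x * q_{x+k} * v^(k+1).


v = 0.952381
Year 0: k_p_x=1.0, q=0.026, term=0.024762
Year 1: k_p_x=0.974, q=0.052, term=0.045939
Year 2: k_p_x=0.923352, q=0.015, term=0.011964
A_x = 0.0827


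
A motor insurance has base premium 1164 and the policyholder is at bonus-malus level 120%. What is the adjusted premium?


adjusted = base * BM_level / 100
= 1164 * 120 / 100
= 1164 * 1.2
= 1396.8


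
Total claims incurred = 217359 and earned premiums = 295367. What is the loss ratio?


Loss ratio = claims / premiums
= 217359 / 295367
= 0.7359


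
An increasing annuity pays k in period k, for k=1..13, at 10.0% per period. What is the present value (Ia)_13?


(Ia)_n = sum_{k=1}^{n} k * v^k, v = 1/(1+i)
v = 0.909091
Sum computed term by term:
(Ia)_13 = 40.4805


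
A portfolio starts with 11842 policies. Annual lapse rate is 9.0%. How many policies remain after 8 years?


remaining = initial * (1 - lapse)^years
= 11842 * (1 - 0.09)^8
= 11842 * 0.470253
= 5568.7304


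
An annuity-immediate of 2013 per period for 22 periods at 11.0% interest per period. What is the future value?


FV = PMT * ((1+i)^n - 1) / i
= 2013 * ((1.11)^22 - 1) / 0.11
= 2013 * (9.933574 - 1) / 0.11
= 163484.405


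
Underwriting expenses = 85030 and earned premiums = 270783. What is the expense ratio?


Expense ratio = expenses / premiums
= 85030 / 270783
= 0.314


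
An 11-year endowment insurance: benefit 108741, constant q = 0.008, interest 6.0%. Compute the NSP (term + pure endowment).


Term component = 6623.725
Pure endowment = 11_p_x * v^11 * benefit = 0.915437 * 0.526788 * 108741 = 52439.3377
NSP = 59063.0627


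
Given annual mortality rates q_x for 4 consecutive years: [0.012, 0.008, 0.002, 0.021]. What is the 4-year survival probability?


p_k = 1 - q_k for each year
Survival = product of (1 - q_k)
= 0.988 * 0.992 * 0.998 * 0.979
= 0.9576


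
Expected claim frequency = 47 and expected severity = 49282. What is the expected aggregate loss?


E[S] = E[N] * E[X]
= 47 * 49282
= 2.3163e+06


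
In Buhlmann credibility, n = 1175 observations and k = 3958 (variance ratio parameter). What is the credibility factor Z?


Z = n / (n + k)
= 1175 / (1175 + 3958)
= 1175 / 5133
= 0.2289


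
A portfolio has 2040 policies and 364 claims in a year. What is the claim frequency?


frequency = claims / policies
= 364 / 2040
= 0.1784


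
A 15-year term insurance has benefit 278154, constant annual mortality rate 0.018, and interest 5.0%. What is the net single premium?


NSP = benefit * sum_{k=0}^{n-1} k_p_x * q * v^(k+1)
With constant q=0.018, v=0.952381
Sum = 0.167745
NSP = 278154 * 0.167745
= 46658.9512


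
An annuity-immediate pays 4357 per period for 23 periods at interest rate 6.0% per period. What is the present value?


PV = PMT * (1 - (1+i)^(-n)) / i
= 4357 * (1 - (1+0.06)^(-23)) / 0.06
= 4357 * (1 - 0.261797) / 0.06
= 4357 * 12.303379
= 53605.8222


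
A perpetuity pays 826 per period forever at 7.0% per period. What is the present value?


PV = PMT / i
= 826 / 0.07
= 11800.0


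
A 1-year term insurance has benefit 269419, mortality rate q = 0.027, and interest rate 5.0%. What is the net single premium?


NSP = benefit * q * v
v = 1/(1+i) = 0.952381
NSP = 269419 * 0.027 * 0.952381
= 6927.9171


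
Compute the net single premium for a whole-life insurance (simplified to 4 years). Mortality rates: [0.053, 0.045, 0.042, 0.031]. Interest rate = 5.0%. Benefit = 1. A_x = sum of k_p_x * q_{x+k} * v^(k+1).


v = 0.952381
Year 0: k_p_x=1.0, q=0.053, term=0.050476
Year 1: k_p_x=0.947, q=0.045, term=0.038653
Year 2: k_p_x=0.904385, q=0.042, term=0.032812
Year 3: k_p_x=0.866401, q=0.031, term=0.022096
A_x = 0.144


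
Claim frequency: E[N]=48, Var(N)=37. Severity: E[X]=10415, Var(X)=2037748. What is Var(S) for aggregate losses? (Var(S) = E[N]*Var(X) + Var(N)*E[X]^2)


Var(S) = E[N]*Var(X) + Var(N)*E[X]^2
= 48*2037748 + 37*10415^2
= 97811904 + 4013472325
= 4.1113e+09


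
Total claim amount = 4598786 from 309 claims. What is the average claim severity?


severity = total / number
= 4598786 / 309
= 14882.8026


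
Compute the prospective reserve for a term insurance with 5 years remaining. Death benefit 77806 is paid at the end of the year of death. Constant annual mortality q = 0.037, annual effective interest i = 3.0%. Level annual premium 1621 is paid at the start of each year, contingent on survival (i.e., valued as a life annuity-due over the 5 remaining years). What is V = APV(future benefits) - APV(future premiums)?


v = 1/(1+i) = 0.970874
APV(future benefits) per unit = sum_{k=0}^{4} k_p_x * q * v^(k+1) = 0.157716
APV(future benefits) = 77806 * 0.157716 = 12271.2426
Life annuity-due factor ä_{x:5} = sum_{k=0}^{4} k_p_x * v^k = 4.390469
APV(future premiums) = 1621 * 4.390469 = 7116.9509
V = 12271.2426 - 7116.9509
= 5154.2917


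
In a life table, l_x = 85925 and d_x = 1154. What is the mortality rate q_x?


q_x = d_x / l_x
= 1154 / 85925
= 0.0134


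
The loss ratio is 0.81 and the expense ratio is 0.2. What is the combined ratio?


Combined ratio = loss ratio + expense ratio
= 0.81 + 0.2
= 1.01


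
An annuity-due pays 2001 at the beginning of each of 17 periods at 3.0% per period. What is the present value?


PV_due = PMT * (1-(1+i)^(-n))/i * (1+i)
PV_immediate = 26345.4031
PV_due = 26345.4031 * 1.03
= 27135.7652


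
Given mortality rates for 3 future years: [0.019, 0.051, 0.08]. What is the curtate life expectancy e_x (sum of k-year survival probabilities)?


e_x = sum_{k=1}^{n} k_p_x
k_p_x values:
  1_p_x = 0.981
  2_p_x = 0.930969
  3_p_x = 0.856491
e_x = 2.7685


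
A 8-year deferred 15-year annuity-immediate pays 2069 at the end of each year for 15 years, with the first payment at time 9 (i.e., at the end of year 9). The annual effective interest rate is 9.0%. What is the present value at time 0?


PV at time 8 of the 15-year annuity-immediate:
a_n = 2069 * (1-(1+0.09)^(-15))/0.09 = 16677.5644
Discount back 8 years to time 0:
PV = 16677.5644 * (1+0.09)^(-8)
= 16677.5644 * 0.501866
= 8369.9072


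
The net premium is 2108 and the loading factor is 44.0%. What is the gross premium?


Gross = net * (1 + loading)
= 2108 * (1 + 0.44)
= 2108 * 1.44
= 3035.52


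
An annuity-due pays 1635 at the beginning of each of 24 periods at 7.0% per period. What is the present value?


PV_due = PMT * (1-(1+i)^(-n))/i * (1+i)
PV_immediate = 18752.3611
PV_due = 18752.3611 * 1.07
= 20065.0264


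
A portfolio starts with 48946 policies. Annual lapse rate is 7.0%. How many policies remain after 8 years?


remaining = initial * (1 - lapse)^years
= 48946 * (1 - 0.07)^8
= 48946 * 0.559582
= 27389.2913


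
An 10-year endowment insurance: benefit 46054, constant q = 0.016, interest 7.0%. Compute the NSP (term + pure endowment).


Term component = 4861.3609
Pure endowment = 10_p_x * v^10 * benefit = 0.851042 * 0.508349 * 46054 = 19924.1849
NSP = 24785.5459


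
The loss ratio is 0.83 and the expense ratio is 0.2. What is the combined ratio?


Combined ratio = loss ratio + expense ratio
= 0.83 + 0.2
= 1.03


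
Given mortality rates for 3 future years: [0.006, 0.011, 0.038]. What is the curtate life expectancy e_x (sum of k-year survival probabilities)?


e_x = sum_{k=1}^{n} k_p_x
k_p_x values:
  1_p_x = 0.994
  2_p_x = 0.983066
  3_p_x = 0.945709
e_x = 2.9228


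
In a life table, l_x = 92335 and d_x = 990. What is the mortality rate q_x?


q_x = d_x / l_x
= 990 / 92335
= 0.0107


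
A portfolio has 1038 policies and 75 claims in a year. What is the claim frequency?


frequency = claims / policies
= 75 / 1038
= 0.0723


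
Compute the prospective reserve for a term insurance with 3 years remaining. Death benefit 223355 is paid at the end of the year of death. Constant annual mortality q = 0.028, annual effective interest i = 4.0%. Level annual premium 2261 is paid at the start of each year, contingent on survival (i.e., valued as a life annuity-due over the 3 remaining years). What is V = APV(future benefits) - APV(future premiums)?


v = 1/(1+i) = 0.961538
APV(future benefits) per unit = sum_{k=0}^{2} k_p_x * q * v^(k+1) = 0.075603
APV(future benefits) = 223355 * 0.075603 = 16886.3674
Life annuity-due factor ä_{x:3} = sum_{k=0}^{2} k_p_x * v^k = 2.808121
APV(future premiums) = 2261 * 2.808121 = 6349.1623
V = 16886.3674 - 6349.1623
= 10537.2052


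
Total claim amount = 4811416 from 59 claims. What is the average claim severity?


severity = total / number
= 4811416 / 59
= 81549.4237


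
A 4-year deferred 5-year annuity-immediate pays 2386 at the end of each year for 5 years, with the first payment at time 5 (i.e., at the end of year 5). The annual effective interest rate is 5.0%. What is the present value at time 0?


PV at time 4 of the 5-year annuity-immediate:
a_n = 2386 * (1-(1+0.05)^(-5))/0.05 = 10330.1313
Discount back 4 years to time 0:
PV = 10330.1313 * (1+0.05)^(-4)
= 10330.1313 * 0.822702
= 8498.6246
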